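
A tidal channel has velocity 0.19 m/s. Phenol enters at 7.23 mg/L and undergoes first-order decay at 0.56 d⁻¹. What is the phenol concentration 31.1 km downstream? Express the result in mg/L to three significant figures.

2.50 mg/L

Travel time t = 31.1 km / 0.19 m/s = 3.11e+04/0.19 = 1.637e+05 s = 1.894 d.
First-order decay: C = 7.23·exp(−0.56·1.894) = 7.23·0.3461 = 2.503 mg/L.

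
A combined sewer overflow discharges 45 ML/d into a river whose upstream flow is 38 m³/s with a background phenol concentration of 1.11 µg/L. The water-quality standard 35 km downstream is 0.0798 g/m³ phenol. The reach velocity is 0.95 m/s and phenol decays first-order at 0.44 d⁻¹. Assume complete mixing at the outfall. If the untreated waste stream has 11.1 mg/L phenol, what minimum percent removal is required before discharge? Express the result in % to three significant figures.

36.6 %

45 ML/d = 0.5208 m³/s.
1.11 µg/L = 0.00111 mg/L.
Travel time to the compliance point: t = 3.5e+04/0.95 = 3.684e+04 s = 0.4264 d; decay factor exp(−0.44·0.4264) = 0.8289.
So the concentration just after mixing may be at most 0.0798/0.8289 = 0.09627 mg/L.
Mass balance: 0.09627·38.52 = 0.5208·Cₑ + 38·0.00111.
Cₑ = (3.708 − 0.04218) / 0.5208 = 7.039 mg/L.
Required removal = 1 − 7.039/11.1 = 36.59 %.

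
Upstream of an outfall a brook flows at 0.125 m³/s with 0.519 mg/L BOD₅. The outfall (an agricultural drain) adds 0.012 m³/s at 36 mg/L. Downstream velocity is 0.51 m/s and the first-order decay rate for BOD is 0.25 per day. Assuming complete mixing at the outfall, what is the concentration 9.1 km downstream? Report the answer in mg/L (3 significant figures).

After complete mixing, C₀ = (0.012·36 + 0.125·0.519) / 0.137 = 3.627 mg/L.
Travel time t = 9100 m / 0.51 m/s = 1.784e+04 s = 0.2065 d.
C = 3.627·exp(−0.25·0.2065) = 3.627·0.9497 = 3.444 mg/L.

3.44 mg/L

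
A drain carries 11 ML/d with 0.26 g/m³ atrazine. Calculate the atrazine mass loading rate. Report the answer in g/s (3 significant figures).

11 ML/d = 0.1273 m³/s.
Mass flux = Q·C = 0.1273 m³/s × 0.26 g/m³ = 0.0331 g/s.

0.0331 g/s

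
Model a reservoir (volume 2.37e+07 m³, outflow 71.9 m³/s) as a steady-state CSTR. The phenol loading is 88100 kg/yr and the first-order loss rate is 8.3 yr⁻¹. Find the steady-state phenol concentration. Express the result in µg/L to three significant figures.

Outflow Q = 71.9 m³/s × 3.156e+07 s/yr = 2.269e+09 m³/yr.
Steady-state CSTR mass balance: W = Q·C + k·V·C, so C = W/(Q + kV).
Q + kV = 2.269e+09 + 8.3·2.37e+07 = 2.466e+09 m³/yr.
C = 88100/2.466e+09 = 3.573e-05 kg/m³ = 0.03573 mg/L = 35.73 µg/L.

35.7 µg/L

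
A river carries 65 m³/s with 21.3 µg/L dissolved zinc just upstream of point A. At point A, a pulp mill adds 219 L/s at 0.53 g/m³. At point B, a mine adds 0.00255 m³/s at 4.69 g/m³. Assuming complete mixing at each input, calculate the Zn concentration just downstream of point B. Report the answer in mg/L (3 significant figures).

0.0232 mg/L

21.3 µg/L = 0.0213 mg/L.
219 L/s = 0.219 m³/s.
After input A: C = (65·0.0213 + 0.219·0.53) / 65.22 = 0.02301 mg/L.
After input B: C = (65.22·0.02301 + 0.00255·4.69) / 65.22 = 0.02319 mg/L.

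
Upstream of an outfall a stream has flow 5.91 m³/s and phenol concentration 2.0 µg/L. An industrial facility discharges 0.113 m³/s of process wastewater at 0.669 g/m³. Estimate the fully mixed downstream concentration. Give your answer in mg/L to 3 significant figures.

2.0 µg/L = 0.002 mg/L.
Conservation of mass across the mixing zone: C = (0.113·0.669 + 5.91·0.002) / (0.113 + 5.91) = 0.08742/6.023 = 0.01451 mg/L.

0.0145 mg/L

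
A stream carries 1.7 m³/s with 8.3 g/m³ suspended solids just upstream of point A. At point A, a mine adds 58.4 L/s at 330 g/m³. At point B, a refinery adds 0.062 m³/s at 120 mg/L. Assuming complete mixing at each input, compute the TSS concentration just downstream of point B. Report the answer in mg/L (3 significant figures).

22.4 mg/L

58.4 L/s = 0.0584 m³/s.
After input A: C = (1.7·8.3 + 0.0584·330) / 1.758 = 18.98 mg/L.
After input B: C = (1.758·18.98 + 0.062·120) / 1.82 = 22.42 mg/L.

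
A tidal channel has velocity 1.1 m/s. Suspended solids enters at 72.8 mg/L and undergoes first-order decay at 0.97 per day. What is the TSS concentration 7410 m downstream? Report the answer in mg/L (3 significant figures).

67.5 mg/L

Travel time t = 7410 m / 1.1 m/s = 7410/1.1 = 6736 s = 0.07797 d.
First-order decay: C = 72.8·exp(−0.97·0.07797) = 72.8·0.9272 = 67.5 mg/L.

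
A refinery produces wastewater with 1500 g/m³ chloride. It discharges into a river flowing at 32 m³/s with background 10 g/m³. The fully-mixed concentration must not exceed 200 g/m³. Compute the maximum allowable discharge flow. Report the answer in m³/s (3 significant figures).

Mass balance at complete mixing: C_std·(Q_w + Q_r) = Q_w·C_e + Q_r·C_b.
Rearranging, Q_w = Q_r·(C_std − C_b)/(C_e − C_std) = 32·(200 − 10) / (1500 − 200) = 4.677 m³/s.

4.68 m³/s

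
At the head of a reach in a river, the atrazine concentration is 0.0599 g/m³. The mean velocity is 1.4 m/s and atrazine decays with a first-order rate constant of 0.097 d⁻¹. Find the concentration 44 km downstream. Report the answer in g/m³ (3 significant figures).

0.0578 g/m³

Travel time t = 44 km / 1.4 m/s = 4.4e+04/1.4 = 3.143e+04 s = 0.3638 d.
First-order decay: C = 0.0599·exp(−0.097·0.3638) = 0.0599·0.9653 = 0.05782 g/m³.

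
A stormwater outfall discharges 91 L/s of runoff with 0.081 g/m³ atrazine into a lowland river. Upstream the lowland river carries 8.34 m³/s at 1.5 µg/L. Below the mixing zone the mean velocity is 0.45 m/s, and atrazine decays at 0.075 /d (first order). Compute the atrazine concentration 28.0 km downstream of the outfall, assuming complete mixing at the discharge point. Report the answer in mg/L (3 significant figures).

91 L/s = 0.091 m³/s.
1.5 µg/L = 0.0015 mg/L.
After complete mixing, C₀ = (0.091·0.081 + 8.34·0.0015) / 8.431 = 0.002358 mg/L.
Travel time t = 2.8e+04 m / 0.45 m/s = 6.222e+04 s = 0.7202 d.
C = 0.002358·exp(−0.075·0.7202) = 0.002358·0.9474 = 0.002234 mg/L.

0.00223 mg/L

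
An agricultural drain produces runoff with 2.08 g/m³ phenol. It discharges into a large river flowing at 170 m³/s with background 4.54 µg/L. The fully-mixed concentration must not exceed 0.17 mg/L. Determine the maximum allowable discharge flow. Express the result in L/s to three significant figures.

4.54 µg/L = 0.00454 mg/L.
Mass balance at complete mixing: C_std·(Q_w + Q_r) = Q_w·C_e + Q_r·C_b.
Rearranging, Q_w = Q_r·(C_std − C_b)/(C_e − C_std) = 170·(0.17 − 0.00454) / (2.08 − 0.17) = 14.73 m³/s.
= 1.473e+04 L/s.

14700 L/s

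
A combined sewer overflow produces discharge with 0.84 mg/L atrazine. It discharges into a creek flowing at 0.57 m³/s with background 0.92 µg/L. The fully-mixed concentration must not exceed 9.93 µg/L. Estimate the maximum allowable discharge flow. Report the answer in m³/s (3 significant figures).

0.00619 m³/s

0.92 µg/L = 0.00092 mg/L.
9.93 µg/L = 0.00993 mg/L.
Mass balance at complete mixing: C_std·(Q_w + Q_r) = Q_w·C_e + Q_r·C_b.
Rearranging, Q_w = Q_r·(C_std − C_b)/(C_e − C_std) = 0.57·(0.00993 − 0.00092) / (0.84 − 0.00993) = 0.006187 m³/s.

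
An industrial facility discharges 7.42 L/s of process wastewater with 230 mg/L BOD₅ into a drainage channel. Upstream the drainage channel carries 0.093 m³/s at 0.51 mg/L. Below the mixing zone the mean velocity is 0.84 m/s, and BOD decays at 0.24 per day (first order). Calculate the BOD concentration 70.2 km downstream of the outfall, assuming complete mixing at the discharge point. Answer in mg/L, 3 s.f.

13.8 mg/L

7.42 L/s = 0.00742 m³/s.
After complete mixing, C₀ = (0.00742·230 + 0.093·0.51) / 0.1004 = 17.47 mg/L.
Travel time t = 7.02e+04 m / 0.84 m/s = 8.357e+04 s = 0.9673 d.
C = 17.47·exp(−0.24·0.9673) = 17.47·0.7928 = 13.85 mg/L.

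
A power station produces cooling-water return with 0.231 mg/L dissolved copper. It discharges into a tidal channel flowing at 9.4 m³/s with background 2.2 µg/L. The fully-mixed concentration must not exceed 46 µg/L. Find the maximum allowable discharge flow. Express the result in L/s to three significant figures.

2230 L/s

2.2 µg/L = 0.0022 mg/L.
46 µg/L = 0.046 mg/L.
Mass balance at complete mixing: C_std·(Q_w + Q_r) = Q_w·C_e + Q_r·C_b.
Rearranging, Q_w = Q_r·(C_std − C_b)/(C_e − C_std) = 9.4·(0.046 − 0.0022) / (0.231 − 0.046) = 2.226 m³/s.
= 2226 L/s.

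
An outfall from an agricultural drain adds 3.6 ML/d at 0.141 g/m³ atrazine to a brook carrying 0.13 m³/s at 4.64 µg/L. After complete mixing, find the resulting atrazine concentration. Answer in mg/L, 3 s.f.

0.0377 mg/L

3.6 ML/d = 0.04167 m³/s.
4.64 µg/L = 0.00464 mg/L.
Flow-weighted mixing gives C = (0.04167·0.141 + 0.13·0.00464) / (0.04167 + 0.13) = 0.006478/0.1717 = 0.03774 mg/L.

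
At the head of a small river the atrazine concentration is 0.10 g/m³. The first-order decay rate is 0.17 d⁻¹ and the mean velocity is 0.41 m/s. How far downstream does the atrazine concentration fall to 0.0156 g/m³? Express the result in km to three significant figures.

387 km

From C = C₀·e^(−kt), t = ln(C₀/C)/k = ln(0.10/0.0156)/0.17 = 1.858/0.17 = 10.93 d.
Distance = v·t = 0.41 m/s × 9.442e+05 s = 3.871e+05 m = 387.1 km.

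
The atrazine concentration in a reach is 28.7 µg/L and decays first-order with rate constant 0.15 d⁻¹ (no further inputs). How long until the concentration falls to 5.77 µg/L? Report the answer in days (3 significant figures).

t = ln(C₀/C)/k = ln(28.7/5.77)/0.15 = 1.604/0.15 = 10.69 d.

10.7 d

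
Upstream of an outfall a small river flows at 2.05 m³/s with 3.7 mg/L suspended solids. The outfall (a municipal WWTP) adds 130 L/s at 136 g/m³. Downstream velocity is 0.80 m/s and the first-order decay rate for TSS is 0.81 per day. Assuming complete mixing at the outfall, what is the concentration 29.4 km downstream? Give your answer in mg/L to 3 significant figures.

130 L/s = 0.13 m³/s.
After complete mixing, C₀ = (0.13·136 + 2.05·3.7) / 2.18 = 11.59 mg/L.
Travel time t = 2.94e+04 m / 0.80 m/s = 3.675e+04 s = 0.4253 d.
C = 11.59·exp(−0.81·0.4253) = 11.59·0.7086 = 8.212 mg/L.

8.21 mg/L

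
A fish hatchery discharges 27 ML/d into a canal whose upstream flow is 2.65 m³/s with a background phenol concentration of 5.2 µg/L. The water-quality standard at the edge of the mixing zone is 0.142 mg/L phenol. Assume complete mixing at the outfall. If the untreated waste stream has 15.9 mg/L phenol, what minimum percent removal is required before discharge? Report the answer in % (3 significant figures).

91.8 %

27 ML/d = 0.3125 m³/s.
5.2 µg/L = 0.0052 mg/L.
Mass balance: 0.142·2.962 = 0.3125·Cₑ + 2.65·0.0052.
Cₑ = (0.4207 − 0.01378) / 0.3125 = 1.302 mg/L.
Required removal = 1 − 1.302/15.9 = 91.81 %.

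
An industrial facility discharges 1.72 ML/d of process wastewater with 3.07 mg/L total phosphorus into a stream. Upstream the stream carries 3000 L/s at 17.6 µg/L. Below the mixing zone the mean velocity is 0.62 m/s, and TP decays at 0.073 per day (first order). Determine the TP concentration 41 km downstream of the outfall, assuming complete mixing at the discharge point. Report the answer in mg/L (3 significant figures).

1.72 ML/d = 0.01991 m³/s.
3000 L/s = 3 m³/s.
17.6 µg/L = 0.0176 mg/L.
After complete mixing, C₀ = (0.01991·3.07 + 3·0.0176) / 3.02 = 0.03772 mg/L.
Travel time t = 4.1e+04 m / 0.62 m/s = 6.613e+04 s = 0.7654 d.
C = 0.03772·exp(−0.073·0.7654) = 0.03772·0.9457 = 0.03567 mg/L.

0.0357 mg/L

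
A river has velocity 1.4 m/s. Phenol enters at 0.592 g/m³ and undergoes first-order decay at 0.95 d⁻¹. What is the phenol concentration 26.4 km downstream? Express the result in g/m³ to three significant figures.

Travel time t = 26.4 km / 1.4 m/s = 2.64e+04/1.4 = 1.886e+04 s = 0.2183 d.
First-order decay: C = 0.592·exp(−0.95·0.2183) = 0.592·0.8127 = 0.4811 g/m³.

0.481 g/m³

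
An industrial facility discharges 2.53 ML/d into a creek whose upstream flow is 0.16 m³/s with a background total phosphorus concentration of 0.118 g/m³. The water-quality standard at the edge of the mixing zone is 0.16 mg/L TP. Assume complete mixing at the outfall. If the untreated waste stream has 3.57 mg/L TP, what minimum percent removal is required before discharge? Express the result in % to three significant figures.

89.1 %

2.53 ML/d = 0.02928 m³/s.
Mass balance: 0.16·0.1893 = 0.02928·Cₑ + 0.16·0.118.
Cₑ = (0.03029 − 0.01888) / 0.02928 = 0.3895 mg/L.
Required removal = 1 − 0.3895/3.57 = 89.09 %.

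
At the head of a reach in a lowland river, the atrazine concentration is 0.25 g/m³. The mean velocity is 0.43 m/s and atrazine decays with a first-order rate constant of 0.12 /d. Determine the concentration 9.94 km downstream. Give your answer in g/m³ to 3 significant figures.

0.242 g/m³

Travel time t = 9.94 km / 0.43 m/s = 9940/0.43 = 2.312e+04 s = 0.2675 d.
First-order decay: C = 0.25·exp(−0.12·0.2675) = 0.25·0.9684 = 0.2421 g/m³.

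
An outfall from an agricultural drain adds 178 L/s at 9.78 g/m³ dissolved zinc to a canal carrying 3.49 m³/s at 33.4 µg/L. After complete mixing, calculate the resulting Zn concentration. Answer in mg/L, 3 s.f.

178 L/s = 0.178 m³/s.
33.4 µg/L = 0.0334 mg/L.
Conservation of mass across the mixing zone: C = (0.178·9.78 + 3.49·0.0334) / (0.178 + 3.49) = 1.857/3.668 = 0.5064 mg/L.

0.506 mg/L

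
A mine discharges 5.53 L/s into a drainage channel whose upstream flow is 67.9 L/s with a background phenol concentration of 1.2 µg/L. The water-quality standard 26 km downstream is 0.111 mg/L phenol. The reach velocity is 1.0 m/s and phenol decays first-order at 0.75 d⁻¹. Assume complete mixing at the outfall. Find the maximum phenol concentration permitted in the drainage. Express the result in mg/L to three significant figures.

5.53 L/s = 0.00553 m³/s.
67.9 L/s = 0.0679 m³/s.
1.2 µg/L = 0.0012 mg/L.
Travel time to the compliance point: t = 2.6e+04/1.0 = 2.6e+04 s = 0.3009 d; decay factor exp(−0.75·0.3009) = 0.798.
So the concentration just after mixing may be at most 0.111/0.798 = 0.1391 mg/L.
Mass balance: 0.1391·0.07343 = 0.00553·Cₑ + 0.0679·0.0012.
Cₑ = (0.01021 − 8.148e-05) / 0.00553 = 1.832 mg/L.

1.83 mg/L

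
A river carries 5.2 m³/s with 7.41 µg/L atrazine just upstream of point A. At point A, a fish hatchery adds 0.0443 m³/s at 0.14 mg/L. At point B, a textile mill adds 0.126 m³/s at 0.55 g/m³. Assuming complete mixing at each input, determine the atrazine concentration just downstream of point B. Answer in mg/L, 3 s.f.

0.0212 mg/L

7.41 µg/L = 0.00741 mg/L.
After input A: C = (5.2·0.00741 + 0.0443·0.14) / 5.244 = 0.00853 mg/L.
After input B: C = (5.244·0.00853 + 0.126·0.55) / 5.37 = 0.02123 mg/L.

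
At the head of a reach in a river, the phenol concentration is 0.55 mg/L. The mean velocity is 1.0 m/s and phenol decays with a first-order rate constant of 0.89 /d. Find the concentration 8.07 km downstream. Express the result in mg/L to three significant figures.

Travel time t = 8.07 km / 1.0 m/s = 8070/1.0 = 8070 s = 0.0934 d.
First-order decay: C = 0.55·exp(−0.89·0.0934) = 0.55·0.9202 = 0.5061 mg/L.

0.506 mg/L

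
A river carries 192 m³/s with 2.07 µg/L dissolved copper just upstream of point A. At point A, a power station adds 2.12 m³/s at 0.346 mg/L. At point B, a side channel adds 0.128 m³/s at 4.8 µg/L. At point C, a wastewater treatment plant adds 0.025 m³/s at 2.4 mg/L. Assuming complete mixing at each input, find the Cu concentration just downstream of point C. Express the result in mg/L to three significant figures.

0.00613 mg/L

2.07 µg/L = 0.00207 mg/L.
After input A: C = (192·0.00207 + 2.12·0.346) / 194.1 = 0.005826 mg/L.
4.8 µg/L = 0.0048 mg/L.
After input B: C = (194.1·0.005826 + 0.128·0.0048) / 194.2 = 0.005825 mg/L.
After input C: C = (194.2·0.005825 + 0.025·2.4) / 194.3 = 0.006134 mg/L.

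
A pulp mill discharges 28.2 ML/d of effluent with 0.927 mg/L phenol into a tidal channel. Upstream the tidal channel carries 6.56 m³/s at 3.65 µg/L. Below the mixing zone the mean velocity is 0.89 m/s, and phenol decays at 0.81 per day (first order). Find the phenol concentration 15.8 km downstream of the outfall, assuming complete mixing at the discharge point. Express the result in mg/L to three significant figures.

28.2 ML/d = 0.3264 m³/s.
3.65 µg/L = 0.00365 mg/L.
After complete mixing, C₀ = (0.3264·0.927 + 6.56·0.00365) / 6.886 = 0.04741 mg/L.
Travel time t = 1.58e+04 m / 0.89 m/s = 1.775e+04 s = 0.2055 d.
C = 0.04741·exp(−0.81·0.2055) = 0.04741·0.8467 = 0.04014 mg/L.

0.0401 mg/L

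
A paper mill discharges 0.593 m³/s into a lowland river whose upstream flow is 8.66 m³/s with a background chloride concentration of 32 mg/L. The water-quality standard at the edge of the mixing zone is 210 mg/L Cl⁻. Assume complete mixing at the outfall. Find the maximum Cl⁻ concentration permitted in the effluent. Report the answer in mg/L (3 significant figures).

Mass balance: 210·9.253 = 0.593·Cₑ + 8.66·32.
Cₑ = (1943 − 277.1) / 0.593 = 2809 mg/L.

2810 mg/L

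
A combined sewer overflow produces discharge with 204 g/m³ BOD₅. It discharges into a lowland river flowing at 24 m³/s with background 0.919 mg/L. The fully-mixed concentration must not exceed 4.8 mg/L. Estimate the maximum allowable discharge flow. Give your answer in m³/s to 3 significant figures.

Mass balance at complete mixing: C_std·(Q_w + Q_r) = Q_w·C_e + Q_r·C_b.
Rearranging, Q_w = Q_r·(C_std − C_b)/(C_e − C_std) = 24·(4.8 − 0.919) / (204 − 4.8) = 0.4676 m³/s.

0.468 m³/s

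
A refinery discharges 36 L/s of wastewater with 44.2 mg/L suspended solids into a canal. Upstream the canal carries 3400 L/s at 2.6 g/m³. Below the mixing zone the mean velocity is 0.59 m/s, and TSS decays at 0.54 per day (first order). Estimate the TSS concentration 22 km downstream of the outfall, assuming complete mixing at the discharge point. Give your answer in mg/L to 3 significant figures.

2.40 mg/L

36 L/s = 0.036 m³/s.
3400 L/s = 3.4 m³/s.
After complete mixing, C₀ = (0.036·44.2 + 3.4·2.6) / 3.436 = 3.036 mg/L.
Travel time t = 2.2e+04 m / 0.59 m/s = 3.729e+04 s = 0.4316 d.
C = 3.036·exp(−0.54·0.4316) = 3.036·0.7921 = 2.405 mg/L.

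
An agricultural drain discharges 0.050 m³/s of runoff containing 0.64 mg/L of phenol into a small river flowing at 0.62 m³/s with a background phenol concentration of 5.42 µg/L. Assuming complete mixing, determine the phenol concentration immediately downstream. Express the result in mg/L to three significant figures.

5.42 µg/L = 0.00542 mg/L.
Conservation of mass across the mixing zone: C = (0.05·0.64 + 0.62·0.00542) / (0.05 + 0.62) = 0.03536/0.67 = 0.05278 mg/L.

0.0528 mg/L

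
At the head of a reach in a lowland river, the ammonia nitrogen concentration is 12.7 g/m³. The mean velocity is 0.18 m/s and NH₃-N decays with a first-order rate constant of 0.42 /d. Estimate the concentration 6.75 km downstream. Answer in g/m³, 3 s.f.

10.6 g/m³

Travel time t = 6.75 km / 0.18 m/s = 6750/0.18 = 3.75e+04 s = 0.434 d.
First-order decay: C = 12.7·exp(−0.42·0.434) = 12.7·0.8334 = 10.58 g/m³.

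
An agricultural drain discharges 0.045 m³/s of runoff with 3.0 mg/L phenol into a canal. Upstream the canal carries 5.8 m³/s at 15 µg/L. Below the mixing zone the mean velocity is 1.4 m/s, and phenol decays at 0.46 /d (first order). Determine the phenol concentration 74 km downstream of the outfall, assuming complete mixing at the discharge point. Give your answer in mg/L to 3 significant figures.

15 µg/L = 0.015 mg/L.
After complete mixing, C₀ = (0.045·3 + 5.8·0.015) / 5.845 = 0.03798 mg/L.
Travel time t = 7.4e+04 m / 1.4 m/s = 5.286e+04 s = 0.6118 d.
C = 0.03798·exp(−0.46·0.6118) = 0.03798·0.7547 = 0.02866 mg/L.

0.0287 mg/L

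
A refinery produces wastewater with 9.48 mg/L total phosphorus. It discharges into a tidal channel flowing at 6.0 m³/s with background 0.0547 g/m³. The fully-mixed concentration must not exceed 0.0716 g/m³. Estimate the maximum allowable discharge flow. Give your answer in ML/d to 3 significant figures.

Mass balance at complete mixing: C_std·(Q_w + Q_r) = Q_w·C_e + Q_r·C_b.
Rearranging, Q_w = Q_r·(C_std − C_b)/(C_e − C_std) = 6.0·(0.0716 − 0.0547) / (9.48 − 0.0716) = 0.01078 m³/s.
= 0.9312 ML/d.

0.931 ML/d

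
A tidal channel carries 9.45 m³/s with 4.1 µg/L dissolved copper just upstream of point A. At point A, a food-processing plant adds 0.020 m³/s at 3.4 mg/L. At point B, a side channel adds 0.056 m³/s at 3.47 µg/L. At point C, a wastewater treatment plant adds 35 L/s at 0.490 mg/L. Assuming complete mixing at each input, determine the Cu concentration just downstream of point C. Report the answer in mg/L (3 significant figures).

4.1 µg/L = 0.0041 mg/L.
After input A: C = (9.45·0.0041 + 0.02·3.4) / 9.47 = 0.01127 mg/L.
3.47 µg/L = 0.00347 mg/L.
After input B: C = (9.47·0.01127 + 0.056·0.00347) / 9.526 = 0.01123 mg/L.
35 L/s = 0.035 m³/s.
After input C: C = (9.526·0.01123 + 0.035·0.49) / 9.561 = 0.01298 mg/L.

0.0130 mg/L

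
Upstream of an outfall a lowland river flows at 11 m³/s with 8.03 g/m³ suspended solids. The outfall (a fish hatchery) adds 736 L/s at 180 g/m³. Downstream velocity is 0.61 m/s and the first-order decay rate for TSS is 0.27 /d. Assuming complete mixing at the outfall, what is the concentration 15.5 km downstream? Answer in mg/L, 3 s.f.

736 L/s = 0.736 m³/s.
After complete mixing, C₀ = (0.736·180 + 11·8.03) / 11.74 = 18.81 mg/L.
Travel time t = 1.55e+04 m / 0.61 m/s = 2.541e+04 s = 0.2941 d.
C = 18.81·exp(−0.27·0.2941) = 18.81·0.9237 = 17.38 mg/L.

17.4 mg/L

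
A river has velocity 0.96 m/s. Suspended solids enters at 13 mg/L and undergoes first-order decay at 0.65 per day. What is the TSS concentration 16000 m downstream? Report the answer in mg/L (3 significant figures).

11.5 mg/L

Travel time t = 16000 m / 0.96 m/s = 1.6e+04/0.96 = 1.667e+04 s = 0.1929 d.
First-order decay: C = 13·exp(−0.65·0.1929) = 13·0.8822 = 11.47 mg/L.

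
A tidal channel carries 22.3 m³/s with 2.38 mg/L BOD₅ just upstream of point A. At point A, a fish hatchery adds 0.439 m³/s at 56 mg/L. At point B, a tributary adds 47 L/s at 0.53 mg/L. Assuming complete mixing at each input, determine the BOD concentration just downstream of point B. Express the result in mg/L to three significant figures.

After input A: C = (22.3·2.38 + 0.439·56) / 22.74 = 3.415 mg/L.
47 L/s = 0.047 m³/s.
After input B: C = (22.74·3.415 + 0.047·0.53) / 22.79 = 3.409 mg/L.

3.41 mg/L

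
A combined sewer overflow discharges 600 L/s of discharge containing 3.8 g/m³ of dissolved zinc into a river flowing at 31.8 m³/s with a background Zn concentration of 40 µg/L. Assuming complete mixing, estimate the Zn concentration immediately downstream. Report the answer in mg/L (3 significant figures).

600 L/s = 0.6 m³/s.
40 µg/L = 0.04 mg/L.
Conservation of mass across the mixing zone: C = (0.6·3.8 + 31.8·0.04) / (0.6 + 31.8) = 3.552/32.4 = 0.1096 mg/L.

0.110 mg/L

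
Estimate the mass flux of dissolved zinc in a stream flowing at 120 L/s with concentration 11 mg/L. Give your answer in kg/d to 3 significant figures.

120 L/s = 0.12 m³/s.
Mass flux = Q·C = 0.12 m³/s × 11 g/m³ = 1.32 g/s.
= 1.32 g/s × 86.4 = 114 kg/d.

114 kg/d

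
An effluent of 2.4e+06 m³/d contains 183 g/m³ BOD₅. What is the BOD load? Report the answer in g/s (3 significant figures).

5080 g/s

2.4e+06 m³/d = 27.78 m³/s.
Mass flux = Q·C = 27.78 m³/s × 183 g/m³ = 5083 g/s.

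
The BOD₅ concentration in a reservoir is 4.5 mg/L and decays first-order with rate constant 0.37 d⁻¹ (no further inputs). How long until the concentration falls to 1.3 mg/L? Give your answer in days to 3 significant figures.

3.36 d

t = ln(C₀/C)/k = ln(4.5/1.3)/0.37 = 1.242/0.37 = 3.356 d.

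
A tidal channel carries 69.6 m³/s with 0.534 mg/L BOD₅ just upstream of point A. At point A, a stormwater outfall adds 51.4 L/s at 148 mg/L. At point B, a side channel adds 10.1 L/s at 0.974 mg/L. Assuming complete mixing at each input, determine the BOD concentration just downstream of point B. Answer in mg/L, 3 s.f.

0.643 mg/L

51.4 L/s = 0.0514 m³/s.
After input A: C = (69.6·0.534 + 0.0514·148) / 69.65 = 0.6428 mg/L.
10.1 L/s = 0.0101 m³/s.
After input B: C = (69.65·0.6428 + 0.0101·0.974) / 69.66 = 0.6429 mg/L.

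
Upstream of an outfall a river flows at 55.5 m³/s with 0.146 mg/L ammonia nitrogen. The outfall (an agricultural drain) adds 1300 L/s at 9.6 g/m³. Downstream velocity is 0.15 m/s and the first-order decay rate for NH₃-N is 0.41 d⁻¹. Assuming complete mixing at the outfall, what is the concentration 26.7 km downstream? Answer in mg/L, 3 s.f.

1300 L/s = 1.3 m³/s.
After complete mixing, C₀ = (1.3·9.6 + 55.5·0.146) / 56.8 = 0.3624 mg/L.
Travel time t = 2.67e+04 m / 0.15 m/s = 1.78e+05 s = 2.06 d.
C = 0.3624·exp(−0.41·2.06) = 0.3624·0.4297 = 0.1557 mg/L.

0.156 mg/L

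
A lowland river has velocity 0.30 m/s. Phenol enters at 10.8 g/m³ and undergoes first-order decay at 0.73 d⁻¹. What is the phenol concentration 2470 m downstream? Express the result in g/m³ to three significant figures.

10.1 g/m³

Travel time t = 2470 m / 0.30 m/s = 2470/0.30 = 8233 s = 0.09529 d.
First-order decay: C = 10.8·exp(−0.73·0.09529) = 10.8·0.9328 = 10.07 g/m³.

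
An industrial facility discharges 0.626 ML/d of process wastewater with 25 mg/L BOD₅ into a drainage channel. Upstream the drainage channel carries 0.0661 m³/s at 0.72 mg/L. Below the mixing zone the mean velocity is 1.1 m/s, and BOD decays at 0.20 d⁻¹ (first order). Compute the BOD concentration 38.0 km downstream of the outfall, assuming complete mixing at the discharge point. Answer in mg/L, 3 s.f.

2.88 mg/L

0.626 ML/d = 0.007245 m³/s.
After complete mixing, C₀ = (0.007245·25 + 0.0661·0.72) / 0.07335 = 3.118 mg/L.
Travel time t = 3.8e+04 m / 1.1 m/s = 3.455e+04 s = 0.3998 d.
C = 3.118·exp(−0.20·0.3998) = 3.118·0.9231 = 2.879 mg/L.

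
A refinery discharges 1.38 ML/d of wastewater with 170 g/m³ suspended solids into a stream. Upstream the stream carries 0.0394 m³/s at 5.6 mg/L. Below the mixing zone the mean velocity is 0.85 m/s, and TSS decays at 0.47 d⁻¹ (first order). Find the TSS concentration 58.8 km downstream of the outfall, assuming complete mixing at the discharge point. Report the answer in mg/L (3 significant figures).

1.38 ML/d = 0.01597 m³/s.
After complete mixing, C₀ = (0.01597·170 + 0.0394·5.6) / 0.05537 = 53.02 mg/L.
Travel time t = 5.88e+04 m / 0.85 m/s = 6.918e+04 s = 0.8007 d.
C = 53.02·exp(−0.47·0.8007) = 53.02·0.6864 = 36.39 mg/L.

36.4 mg/L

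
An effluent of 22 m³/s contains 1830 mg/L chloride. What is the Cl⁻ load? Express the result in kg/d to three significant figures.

3.48e+06 kg/d

Mass flux = Q·C = 22 m³/s × 1830 g/m³ = 4.026e+04 g/s.
= 4.026e+04 g/s × 86.4 = 3.478e+06 kg/d.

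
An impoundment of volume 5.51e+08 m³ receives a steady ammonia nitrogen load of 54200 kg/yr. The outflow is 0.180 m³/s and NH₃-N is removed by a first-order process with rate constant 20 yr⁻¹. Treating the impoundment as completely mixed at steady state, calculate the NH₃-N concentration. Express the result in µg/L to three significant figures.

Outflow Q = 0.180 m³/s × 3.156e+07 s/yr = 5.68e+06 m³/yr.
Steady-state CSTR mass balance: W = Q·C + k·V·C, so C = W/(Q + kV).
Q + kV = 5.68e+06 + 20·5.51e+08 = 1.103e+10 m³/yr.
C = 54200/1.103e+10 = 4.916e-06 kg/m³ = 0.004916 mg/L = 4.916 µg/L.

4.92 µg/L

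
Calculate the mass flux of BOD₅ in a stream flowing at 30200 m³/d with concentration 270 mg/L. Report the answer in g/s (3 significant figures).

94.4 g/s

30200 m³/d = 0.3495 m³/s.
Mass flux = Q·C = 0.3495 m³/s × 270 g/m³ = 94.38 g/s.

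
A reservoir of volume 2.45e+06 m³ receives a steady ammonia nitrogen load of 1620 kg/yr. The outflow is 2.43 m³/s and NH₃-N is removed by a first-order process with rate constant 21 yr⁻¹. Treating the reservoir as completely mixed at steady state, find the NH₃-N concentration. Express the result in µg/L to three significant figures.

12.6 µg/L

Outflow Q = 2.43 m³/s × 3.156e+07 s/yr = 7.668e+07 m³/yr.
Steady-state CSTR mass balance: W = Q·C + k·V·C, so C = W/(Q + kV).
Q + kV = 7.668e+07 + 21·2.45e+06 = 1.281e+08 m³/yr.
C = 1620/1.281e+08 = 1.264e-05 kg/m³ = 0.01264 mg/L = 12.64 µg/L.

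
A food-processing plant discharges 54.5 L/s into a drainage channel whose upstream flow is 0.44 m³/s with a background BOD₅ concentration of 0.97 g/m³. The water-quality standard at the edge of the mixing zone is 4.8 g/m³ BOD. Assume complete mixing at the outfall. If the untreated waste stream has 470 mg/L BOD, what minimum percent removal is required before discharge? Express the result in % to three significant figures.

92.4 %

54.5 L/s = 0.0545 m³/s.
Mass balance: 4.8·0.4945 = 0.0545·Cₑ + 0.44·0.97.
Cₑ = (2.374 − 0.4268) / 0.0545 = 35.72 mg/L.
Required removal = 1 − 35.72/470 = 92.4 %.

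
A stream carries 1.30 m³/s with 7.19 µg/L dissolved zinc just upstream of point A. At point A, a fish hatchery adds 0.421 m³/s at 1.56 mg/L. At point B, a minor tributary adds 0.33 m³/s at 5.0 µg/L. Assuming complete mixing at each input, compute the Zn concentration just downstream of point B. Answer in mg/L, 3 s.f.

7.19 µg/L = 0.00719 mg/L.
After input A: C = (1.3·0.00719 + 0.421·1.56) / 1.721 = 0.387 mg/L.
5.0 µg/L = 0.005 mg/L.
After input B: C = (1.721·0.387 + 0.33·0.005) / 2.051 = 0.3256 mg/L.

0.326 mg/L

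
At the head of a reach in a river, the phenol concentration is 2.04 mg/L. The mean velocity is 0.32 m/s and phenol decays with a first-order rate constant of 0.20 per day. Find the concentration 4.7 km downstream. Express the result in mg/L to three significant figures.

1.97 mg/L

Travel time t = 4.7 km / 0.32 m/s = 4700/0.32 = 1.469e+04 s = 0.17 d.
First-order decay: C = 2.04·exp(−0.20·0.17) = 2.04·0.9666 = 1.972 mg/L.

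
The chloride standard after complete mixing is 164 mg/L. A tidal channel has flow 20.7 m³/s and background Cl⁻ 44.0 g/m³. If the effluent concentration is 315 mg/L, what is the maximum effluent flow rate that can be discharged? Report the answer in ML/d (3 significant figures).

Mass balance at complete mixing: C_std·(Q_w + Q_r) = Q_w·C_e + Q_r·C_b.
Rearranging, Q_w = Q_r·(C_std − C_b)/(C_e − C_std) = 20.7·(164 − 44) / (315 − 164) = 16.45 m³/s.
= 1421 ML/d.

1420 ML/d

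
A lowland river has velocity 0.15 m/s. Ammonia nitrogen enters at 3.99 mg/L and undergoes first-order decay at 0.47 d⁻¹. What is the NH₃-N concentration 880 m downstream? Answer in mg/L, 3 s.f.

3.86 mg/L

Travel time t = 880 m / 0.15 m/s = 880/0.15 = 5867 s = 0.0679 d.
First-order decay: C = 3.99·exp(−0.47·0.0679) = 3.99·0.9686 = 3.865 mg/L.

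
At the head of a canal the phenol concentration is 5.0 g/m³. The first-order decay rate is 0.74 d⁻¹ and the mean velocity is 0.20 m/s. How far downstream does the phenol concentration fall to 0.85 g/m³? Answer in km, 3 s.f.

From C = C₀·e^(−kt), t = ln(C₀/C)/k = ln(5.0/0.85)/0.74 = 1.772/0.74 = 2.395 d.
Distance = v·t = 0.20 m/s × 2.069e+05 s = 4.138e+04 m = 41.38 km.

41.4 km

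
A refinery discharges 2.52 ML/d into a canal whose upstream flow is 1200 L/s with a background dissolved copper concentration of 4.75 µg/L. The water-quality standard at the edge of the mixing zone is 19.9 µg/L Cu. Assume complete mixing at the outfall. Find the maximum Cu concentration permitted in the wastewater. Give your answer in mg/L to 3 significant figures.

0.643 mg/L

2.52 ML/d = 0.02917 m³/s.
1200 L/s = 1.2 m³/s.
4.75 µg/L = 0.00475 mg/L.
19.9 µg/L = 0.0199 mg/L.
Mass balance: 0.0199·1.229 = 0.02917·Cₑ + 1.2·0.00475.
Cₑ = (0.02446 − 0.0057) / 0.02917 = 0.6432 mg/L.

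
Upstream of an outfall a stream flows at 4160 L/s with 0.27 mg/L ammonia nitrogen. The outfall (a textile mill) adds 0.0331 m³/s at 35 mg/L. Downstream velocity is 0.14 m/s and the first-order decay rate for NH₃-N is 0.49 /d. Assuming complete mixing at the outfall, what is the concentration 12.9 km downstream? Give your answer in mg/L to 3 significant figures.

4160 L/s = 4.16 m³/s.
After complete mixing, C₀ = (0.0331·35 + 4.16·0.27) / 4.193 = 0.5442 mg/L.
Travel time t = 1.29e+04 m / 0.14 m/s = 9.214e+04 s = 1.066 d.
C = 0.5442·exp(−0.49·1.066) = 0.5442·0.593 = 0.3227 mg/L.

0.323 mg/L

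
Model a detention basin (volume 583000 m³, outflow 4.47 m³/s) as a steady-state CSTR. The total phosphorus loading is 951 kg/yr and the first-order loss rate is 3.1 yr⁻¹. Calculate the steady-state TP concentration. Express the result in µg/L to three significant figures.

Outflow Q = 4.47 m³/s × 3.156e+07 s/yr = 1.411e+08 m³/yr.
Steady-state CSTR mass balance: W = Q·C + k·V·C, so C = W/(Q + kV).
Q + kV = 1.411e+08 + 3.1·583000 = 1.429e+08 m³/yr.
C = 951/1.429e+08 = 6.656e-06 kg/m³ = 0.006656 mg/L = 6.656 µg/L.

6.66 µg/L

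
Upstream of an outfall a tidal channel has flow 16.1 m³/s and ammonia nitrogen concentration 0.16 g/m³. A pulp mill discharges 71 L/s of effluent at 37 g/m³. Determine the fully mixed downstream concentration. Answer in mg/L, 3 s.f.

0.322 mg/L

71 L/s = 0.071 m³/s.
Conservation of mass across the mixing zone: C = (0.071·37 + 16.1·0.16) / (0.071 + 16.1) = 5.203/16.17 = 0.3217 mg/L.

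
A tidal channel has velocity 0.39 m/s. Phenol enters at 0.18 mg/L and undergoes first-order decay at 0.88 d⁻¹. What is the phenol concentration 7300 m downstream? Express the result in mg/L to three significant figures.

Travel time t = 7300 m / 0.39 m/s = 7300/0.39 = 1.872e+04 s = 0.2166 d.
First-order decay: C = 0.18·exp(−0.88·0.2166) = 0.18·0.8264 = 0.1488 mg/L.

0.149 mg/L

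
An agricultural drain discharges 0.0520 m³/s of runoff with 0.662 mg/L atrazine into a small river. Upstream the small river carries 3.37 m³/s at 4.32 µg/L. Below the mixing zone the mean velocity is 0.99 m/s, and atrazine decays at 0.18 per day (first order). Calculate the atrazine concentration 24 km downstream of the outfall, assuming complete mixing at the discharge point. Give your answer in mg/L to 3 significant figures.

4.32 µg/L = 0.00432 mg/L.
After complete mixing, C₀ = (0.052·0.662 + 3.37·0.00432) / 3.422 = 0.01431 mg/L.
Travel time t = 2.4e+04 m / 0.99 m/s = 2.424e+04 s = 0.2806 d.
C = 0.01431·exp(−0.18·0.2806) = 0.01431·0.9507 = 0.01361 mg/L.

0.0136 mg/L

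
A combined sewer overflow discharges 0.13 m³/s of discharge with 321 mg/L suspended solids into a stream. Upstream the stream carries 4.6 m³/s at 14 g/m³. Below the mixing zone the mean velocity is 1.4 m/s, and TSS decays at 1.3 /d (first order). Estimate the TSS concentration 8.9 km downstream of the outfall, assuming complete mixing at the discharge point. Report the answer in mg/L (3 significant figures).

20.4 mg/L

After complete mixing, C₀ = (0.13·321 + 4.6·14) / 4.73 = 22.44 mg/L.
Travel time t = 8900 m / 1.4 m/s = 6357 s = 0.07358 d.
C = 22.44·exp(−1.3·0.07358) = 22.44·0.9088 = 20.39 mg/L.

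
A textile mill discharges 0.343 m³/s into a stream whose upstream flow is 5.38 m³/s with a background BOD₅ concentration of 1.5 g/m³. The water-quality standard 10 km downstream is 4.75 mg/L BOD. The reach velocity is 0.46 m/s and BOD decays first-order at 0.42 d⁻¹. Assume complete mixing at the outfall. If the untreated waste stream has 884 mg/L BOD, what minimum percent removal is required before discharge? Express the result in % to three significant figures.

92.7 %

Travel time to the compliance point: t = 1e+04/0.46 = 2.174e+04 s = 0.2516 d; decay factor exp(−0.42·0.2516) = 0.8997.
So the concentration just after mixing may be at most 4.75/0.8997 = 5.279 mg/L.
Mass balance: 5.279·5.723 = 0.343·Cₑ + 5.38·1.5.
Cₑ = (30.21 − 8.07) / 0.343 = 64.56 mg/L.
Required removal = 1 − 64.56/884 = 92.7 %.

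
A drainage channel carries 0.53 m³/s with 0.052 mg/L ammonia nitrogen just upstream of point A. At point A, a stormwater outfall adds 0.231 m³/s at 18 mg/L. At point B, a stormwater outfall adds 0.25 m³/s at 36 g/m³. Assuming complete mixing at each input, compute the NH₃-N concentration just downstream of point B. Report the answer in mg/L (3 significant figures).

13.0 mg/L

After input A: C = (0.53·0.052 + 0.231·18) / 0.761 = 5.5 mg/L.
After input B: C = (0.761·5.5 + 0.25·36) / 1.011 = 13.04 mg/L.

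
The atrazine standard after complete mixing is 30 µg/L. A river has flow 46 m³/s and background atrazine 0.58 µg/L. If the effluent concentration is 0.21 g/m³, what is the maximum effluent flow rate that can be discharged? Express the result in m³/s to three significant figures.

7.52 m³/s

0.58 µg/L = 0.00058 mg/L.
30 µg/L = 0.03 mg/L.
Mass balance at complete mixing: C_std·(Q_w + Q_r) = Q_w·C_e + Q_r·C_b.
Rearranging, Q_w = Q_r·(C_std − C_b)/(C_e − C_std) = 46·(0.03 − 0.00058) / (0.21 − 0.03) = 7.518 m³/s.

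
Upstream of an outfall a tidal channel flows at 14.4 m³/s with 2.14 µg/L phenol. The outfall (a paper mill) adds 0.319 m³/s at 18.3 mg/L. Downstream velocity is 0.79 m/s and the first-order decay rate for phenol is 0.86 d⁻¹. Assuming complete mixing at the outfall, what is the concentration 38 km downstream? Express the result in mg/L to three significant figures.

0.247 mg/L

2.14 µg/L = 0.00214 mg/L.
After complete mixing, C₀ = (0.319·18.3 + 14.4·0.00214) / 14.72 = 0.3987 mg/L.
Travel time t = 3.8e+04 m / 0.79 m/s = 4.81e+04 s = 0.5567 d.
C = 0.3987·exp(−0.86·0.5567) = 0.3987·0.6195 = 0.247 mg/L.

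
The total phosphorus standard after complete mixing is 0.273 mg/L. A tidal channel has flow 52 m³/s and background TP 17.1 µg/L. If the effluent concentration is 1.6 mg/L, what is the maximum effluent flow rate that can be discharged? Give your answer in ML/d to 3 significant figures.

17.1 µg/L = 0.0171 mg/L.
Mass balance at complete mixing: C_std·(Q_w + Q_r) = Q_w·C_e + Q_r·C_b.
Rearranging, Q_w = Q_r·(C_std − C_b)/(C_e − C_std) = 52·(0.273 − 0.0171) / (1.6 − 0.273) = 10.03 m³/s.
= 866.4 ML/d.

866 ML/d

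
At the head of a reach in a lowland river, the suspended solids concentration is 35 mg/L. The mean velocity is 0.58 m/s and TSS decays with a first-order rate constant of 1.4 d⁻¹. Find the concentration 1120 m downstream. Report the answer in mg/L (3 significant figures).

33.9 mg/L

Travel time t = 1120 m / 0.58 m/s = 1120/0.58 = 1931 s = 0.02235 d.
First-order decay: C = 35·exp(−1.4·0.02235) = 35·0.9692 = 33.92 mg/L.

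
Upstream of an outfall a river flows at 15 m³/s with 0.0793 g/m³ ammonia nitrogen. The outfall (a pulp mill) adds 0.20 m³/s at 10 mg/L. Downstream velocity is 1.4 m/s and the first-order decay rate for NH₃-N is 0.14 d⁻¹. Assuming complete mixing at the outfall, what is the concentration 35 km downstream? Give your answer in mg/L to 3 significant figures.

After complete mixing, C₀ = (0.2·10 + 15·0.0793) / 15.2 = 0.2098 mg/L.
Travel time t = 3.5e+04 m / 1.4 m/s = 2.5e+04 s = 0.2894 d.
C = 0.2098·exp(−0.14·0.2894) = 0.2098·0.9603 = 0.2015 mg/L.

0.202 mg/L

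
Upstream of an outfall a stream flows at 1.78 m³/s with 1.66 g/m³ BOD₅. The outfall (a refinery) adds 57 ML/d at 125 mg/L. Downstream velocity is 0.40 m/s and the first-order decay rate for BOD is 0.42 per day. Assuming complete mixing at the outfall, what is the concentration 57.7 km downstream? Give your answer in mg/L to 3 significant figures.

57 ML/d = 0.6597 m³/s.
After complete mixing, C₀ = (0.6597·125 + 1.78·1.66) / 2.44 = 35.01 mg/L.
Travel time t = 5.77e+04 m / 0.40 m/s = 1.442e+05 s = 1.67 d.
C = 35.01·exp(−0.42·1.67) = 35.01·0.496 = 17.37 mg/L.

17.4 mg/L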